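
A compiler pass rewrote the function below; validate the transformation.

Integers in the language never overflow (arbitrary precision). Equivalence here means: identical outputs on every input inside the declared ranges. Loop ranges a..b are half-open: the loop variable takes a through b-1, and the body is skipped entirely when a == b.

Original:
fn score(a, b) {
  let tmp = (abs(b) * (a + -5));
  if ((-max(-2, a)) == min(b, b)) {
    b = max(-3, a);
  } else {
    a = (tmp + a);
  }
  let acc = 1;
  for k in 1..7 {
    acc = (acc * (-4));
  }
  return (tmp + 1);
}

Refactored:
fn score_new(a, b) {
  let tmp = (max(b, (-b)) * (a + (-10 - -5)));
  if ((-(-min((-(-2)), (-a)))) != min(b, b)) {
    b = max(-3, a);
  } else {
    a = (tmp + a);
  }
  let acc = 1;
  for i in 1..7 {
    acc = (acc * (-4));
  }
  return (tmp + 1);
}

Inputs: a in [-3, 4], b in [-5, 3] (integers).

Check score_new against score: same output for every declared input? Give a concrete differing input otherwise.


The suspicious-looking change has no observable effect anywhere in the declared ranges.
Tracing a=-1, b=-5: score: tmp=-30, then ((-max(-2, a)) == min(b, b)) is false, then a=-31, then acc=1, then (k=1), then acc=-4, then (k=2), then acc=16, then (k=3), then acc=-64, then (k=4), then acc=256, then (k=5), then acc=-1024, then (k=6), then acc=4096, then returns -29 | score_new: tmp=-30, then ((-(-min((-(-2)), (-a)))) != min(b, b)) is true, then b=-1, then acc=1, then (i=1), then acc=-4, then (i=2), then acc=16, then (i=3), then acc=-64, then (i=4), then acc=256, then (i=5), then acc=-1024, then (i=6), then acc=4096, then returns -29 — matching result -29.
Across all 72 domain points the two functions coincide.
verdict: equivalent


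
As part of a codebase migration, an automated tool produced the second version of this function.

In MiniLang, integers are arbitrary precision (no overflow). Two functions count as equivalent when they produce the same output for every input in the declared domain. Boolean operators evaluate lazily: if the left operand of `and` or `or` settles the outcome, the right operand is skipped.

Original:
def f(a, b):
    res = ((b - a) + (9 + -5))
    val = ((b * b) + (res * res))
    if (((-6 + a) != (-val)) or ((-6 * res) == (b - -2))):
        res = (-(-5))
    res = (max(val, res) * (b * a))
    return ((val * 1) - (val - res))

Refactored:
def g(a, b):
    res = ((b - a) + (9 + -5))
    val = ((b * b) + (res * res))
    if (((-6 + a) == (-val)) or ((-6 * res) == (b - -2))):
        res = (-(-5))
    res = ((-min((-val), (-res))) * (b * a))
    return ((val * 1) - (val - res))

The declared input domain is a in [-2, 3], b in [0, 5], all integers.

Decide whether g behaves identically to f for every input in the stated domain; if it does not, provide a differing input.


The suspicious edit (`((-6 + a) != (-val))` became `((-6 + a) == (-val))`) never changes the result for any input inside the declared domain.
Tracing a=2, b=4: f: res = 6; val = 52; (((-6 + a) != (-val)) or ((-6 * res) == (b - -2))) -> true; res = 5; res = 416; return 416 | g: res = 6; val = 52; (((-6 + a) == (-val)) or ((-6 * res) == (b - -2))) -> false; res = 416; return 416 — matching result 416.
Every one of the 36 inputs gives matching results.
verdict: equivalent


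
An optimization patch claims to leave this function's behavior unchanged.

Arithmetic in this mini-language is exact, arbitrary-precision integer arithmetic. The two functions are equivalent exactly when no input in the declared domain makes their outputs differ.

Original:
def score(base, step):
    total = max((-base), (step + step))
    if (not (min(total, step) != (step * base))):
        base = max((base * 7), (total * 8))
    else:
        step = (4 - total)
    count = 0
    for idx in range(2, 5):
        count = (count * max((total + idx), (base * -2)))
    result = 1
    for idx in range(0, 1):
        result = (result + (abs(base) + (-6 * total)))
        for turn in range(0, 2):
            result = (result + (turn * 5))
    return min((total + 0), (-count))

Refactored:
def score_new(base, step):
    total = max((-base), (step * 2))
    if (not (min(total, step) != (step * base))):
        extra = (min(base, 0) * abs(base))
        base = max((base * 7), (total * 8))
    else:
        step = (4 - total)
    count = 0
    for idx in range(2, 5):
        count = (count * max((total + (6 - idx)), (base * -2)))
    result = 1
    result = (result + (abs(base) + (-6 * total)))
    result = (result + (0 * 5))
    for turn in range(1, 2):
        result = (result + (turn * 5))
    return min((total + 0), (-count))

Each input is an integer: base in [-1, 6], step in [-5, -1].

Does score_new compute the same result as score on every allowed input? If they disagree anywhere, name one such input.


Comparing the listings, the differences include: constant usage differs; also statement counts differ; also loop structure differs; also local variable names differ; also arithmetic usage differs; also min/max/abs usage differs.
One worked example (base=0, step=-2) — score: total := 0 | (not (min(total, step) != (step * base))): false | step := 4 | count := 0 | iter idx=2: | count := 0 | iter idx=3: | count := 0 | iter idx=4: | count := 0 | result := 1 | iter idx=0: | result := 1 | iter turn=0: | result := 1 | iter turn=1: | result := 6 | result 0; score_new: total := 0 | (not (min(total, step) != (step * base))): false | step := 4 | count := 0 | iter idx=2: | count := 0 | iter idx=3: | count := 0 | iter idx=4: | count := 0 | result := 1 | result := 1 | result := 1 | iter turn=1: | result := 6 | result 0; agreement on 0.
Across all 40 domain points the two functions coincide.
verdict: equivalent


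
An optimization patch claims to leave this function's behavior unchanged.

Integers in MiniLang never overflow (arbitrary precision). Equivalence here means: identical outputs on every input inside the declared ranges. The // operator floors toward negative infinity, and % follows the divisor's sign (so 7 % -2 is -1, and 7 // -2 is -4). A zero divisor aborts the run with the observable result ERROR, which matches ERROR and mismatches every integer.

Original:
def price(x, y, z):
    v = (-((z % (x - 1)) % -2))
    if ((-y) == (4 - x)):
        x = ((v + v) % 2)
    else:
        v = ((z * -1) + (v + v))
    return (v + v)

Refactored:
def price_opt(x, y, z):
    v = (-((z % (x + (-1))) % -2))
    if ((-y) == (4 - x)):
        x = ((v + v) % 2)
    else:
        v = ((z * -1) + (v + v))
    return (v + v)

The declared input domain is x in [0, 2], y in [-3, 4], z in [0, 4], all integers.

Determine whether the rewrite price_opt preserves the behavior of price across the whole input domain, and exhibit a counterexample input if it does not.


The two versions differ — the changes include arithmetic usage differs.
One worked example (x=2, y=3, z=1) — price: v := 0 | ((-y) == (4 - x)): false | v := -1 | result -2; price_opt: v := 0 | ((-y) == (4 - x)): false | v := -1 | result -2; agreement on -2.
Checked all 120 inputs in the declared domain: the outputs agree on every one.
verdict: equivalent


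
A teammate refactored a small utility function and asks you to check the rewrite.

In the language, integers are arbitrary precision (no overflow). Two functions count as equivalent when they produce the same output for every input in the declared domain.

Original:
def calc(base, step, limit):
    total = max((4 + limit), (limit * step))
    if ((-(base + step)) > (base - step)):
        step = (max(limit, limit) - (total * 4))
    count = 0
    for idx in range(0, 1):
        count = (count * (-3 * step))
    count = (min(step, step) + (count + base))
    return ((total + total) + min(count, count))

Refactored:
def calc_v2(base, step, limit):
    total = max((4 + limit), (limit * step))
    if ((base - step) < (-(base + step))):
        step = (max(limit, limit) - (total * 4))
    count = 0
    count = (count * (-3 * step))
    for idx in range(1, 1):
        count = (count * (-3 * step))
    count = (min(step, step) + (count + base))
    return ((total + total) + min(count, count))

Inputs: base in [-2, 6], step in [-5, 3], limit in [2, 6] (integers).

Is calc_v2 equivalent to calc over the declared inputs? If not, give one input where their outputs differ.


Comparing the listings, the differences include: comparison usage differs, plus statement counts differ, plus constant usage differs, plus arithmetic usage differs, plus loop structure differs.
Tracing base=3, step=3, limit=3: calc: total becomes 9; next ((-(base + step)) > (base - step)) evaluates to false; next count becomes 0; next at idx=0:; next count becomes 0; next count becomes 6; next final value 24 | calc_v2: total becomes 9; next ((base - step) < (-(base + step))) evaluates to false; next count becomes 0; next count becomes 0; next idx never enters its loop body; next count becomes 6; next final value 24 — matching result 24.
Every one of the 405 inputs gives matching results.
verdict: equivalent


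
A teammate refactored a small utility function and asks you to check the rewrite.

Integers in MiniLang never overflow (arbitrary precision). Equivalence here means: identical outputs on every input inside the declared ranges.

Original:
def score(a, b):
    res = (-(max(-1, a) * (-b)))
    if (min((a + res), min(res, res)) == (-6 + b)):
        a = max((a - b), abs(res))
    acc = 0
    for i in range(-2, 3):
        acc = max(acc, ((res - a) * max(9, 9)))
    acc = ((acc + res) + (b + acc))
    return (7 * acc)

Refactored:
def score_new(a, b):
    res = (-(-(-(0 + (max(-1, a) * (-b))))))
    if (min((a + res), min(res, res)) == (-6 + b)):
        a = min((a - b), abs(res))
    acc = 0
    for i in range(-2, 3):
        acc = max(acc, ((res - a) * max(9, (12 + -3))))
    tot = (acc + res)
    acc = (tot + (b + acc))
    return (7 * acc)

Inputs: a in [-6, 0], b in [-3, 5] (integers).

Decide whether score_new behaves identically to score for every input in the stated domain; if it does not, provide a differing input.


These are not equivalent — on a=-6, b=0 the outputs split (0 vs 756).
score: res = 0; (min((a + res), min(res, res)) == (-6 + b)) -> true; a = 0; acc = 0; [i=-2]; acc = 0; [i=-1]; acc = 0; [i=0]; acc = 0; [i=1]; acc = 0; [i=2]; acc = 0; acc = 0; return 0
score_new: res = 0; (min((a + res), min(res, res)) == (-6 + b)) -> true; a = -6; acc = 0; [i=-2]; acc = 54; [i=-1]; acc = 54; [i=0]; acc = 54; [i=1]; acc = 54; [i=2]; acc = 54; tot = 54; acc = 108; return 756
verdict: not equivalent; witness: a=-6, b=0


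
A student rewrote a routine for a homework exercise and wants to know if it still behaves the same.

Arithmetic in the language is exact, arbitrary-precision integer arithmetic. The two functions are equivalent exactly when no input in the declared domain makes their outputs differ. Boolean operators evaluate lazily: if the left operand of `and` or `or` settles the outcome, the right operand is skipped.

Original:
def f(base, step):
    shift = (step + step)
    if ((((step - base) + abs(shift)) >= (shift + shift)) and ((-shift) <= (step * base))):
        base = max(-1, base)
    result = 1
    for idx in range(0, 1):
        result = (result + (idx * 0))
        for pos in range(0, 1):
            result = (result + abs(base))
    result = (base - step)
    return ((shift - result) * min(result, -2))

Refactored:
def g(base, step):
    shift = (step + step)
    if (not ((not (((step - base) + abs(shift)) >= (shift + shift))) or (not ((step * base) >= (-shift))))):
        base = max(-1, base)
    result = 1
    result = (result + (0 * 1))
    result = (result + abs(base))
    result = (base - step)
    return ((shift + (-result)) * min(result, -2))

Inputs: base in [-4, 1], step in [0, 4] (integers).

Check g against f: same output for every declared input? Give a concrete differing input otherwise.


Equivalent. The one real change (`0` became `1`) has no effect anywhere in the declared ranges.
Every one of the 30 inputs gives matching results.
As a probe, take base=-3, step=2: f runs shift becomes 4; next ((((step - base) + abs(shift)) >= (shift + shift)) and ((-shift) <= (step * base))) evaluates to false; next result becomes 1; next at idx=0:; next result becomes 1; next at pos=0:; next result becomes 4; next result becomes -5; next final value -45; g runs shift becomes 4; next (not ((not (((step - base) + abs(shift)) >= (shift + shift))) or (not ((step * base) >= (-shift))))) evaluates to false; next result becomes 1; next result becomes 1; next result becomes 4; next result becomes -5; next final value -45; both end at -45.
verdict: equivalent


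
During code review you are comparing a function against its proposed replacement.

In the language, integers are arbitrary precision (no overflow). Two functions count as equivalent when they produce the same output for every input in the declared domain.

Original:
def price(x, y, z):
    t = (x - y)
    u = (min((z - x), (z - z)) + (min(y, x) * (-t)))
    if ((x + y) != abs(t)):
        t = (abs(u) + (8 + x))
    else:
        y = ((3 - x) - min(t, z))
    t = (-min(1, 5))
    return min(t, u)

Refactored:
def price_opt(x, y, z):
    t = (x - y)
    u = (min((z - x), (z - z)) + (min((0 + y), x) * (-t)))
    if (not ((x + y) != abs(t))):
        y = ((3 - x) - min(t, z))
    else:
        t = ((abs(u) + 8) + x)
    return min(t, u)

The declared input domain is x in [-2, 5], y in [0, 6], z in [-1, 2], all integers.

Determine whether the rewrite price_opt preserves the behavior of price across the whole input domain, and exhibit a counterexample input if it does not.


On input x=0, y=0, z=0, price returns -1 while price_opt returns 0.
verdict: not equivalent; witness: x=0, y=0, z=0


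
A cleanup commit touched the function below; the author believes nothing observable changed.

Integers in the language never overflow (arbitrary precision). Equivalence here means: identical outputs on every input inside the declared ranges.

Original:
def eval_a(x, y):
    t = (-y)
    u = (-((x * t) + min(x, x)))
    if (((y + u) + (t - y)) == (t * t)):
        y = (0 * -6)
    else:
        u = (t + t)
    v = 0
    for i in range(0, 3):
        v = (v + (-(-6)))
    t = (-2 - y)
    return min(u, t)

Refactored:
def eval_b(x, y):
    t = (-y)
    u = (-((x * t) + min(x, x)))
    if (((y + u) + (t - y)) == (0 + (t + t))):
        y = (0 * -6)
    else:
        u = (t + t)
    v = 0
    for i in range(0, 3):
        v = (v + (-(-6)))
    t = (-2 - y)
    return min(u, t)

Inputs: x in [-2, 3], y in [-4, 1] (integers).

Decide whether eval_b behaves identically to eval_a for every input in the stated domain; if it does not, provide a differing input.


At x=0, y=-1: eval_a gives -2, eval_b gives -1.
verdict: not equivalent; witness: x=0, y=-1


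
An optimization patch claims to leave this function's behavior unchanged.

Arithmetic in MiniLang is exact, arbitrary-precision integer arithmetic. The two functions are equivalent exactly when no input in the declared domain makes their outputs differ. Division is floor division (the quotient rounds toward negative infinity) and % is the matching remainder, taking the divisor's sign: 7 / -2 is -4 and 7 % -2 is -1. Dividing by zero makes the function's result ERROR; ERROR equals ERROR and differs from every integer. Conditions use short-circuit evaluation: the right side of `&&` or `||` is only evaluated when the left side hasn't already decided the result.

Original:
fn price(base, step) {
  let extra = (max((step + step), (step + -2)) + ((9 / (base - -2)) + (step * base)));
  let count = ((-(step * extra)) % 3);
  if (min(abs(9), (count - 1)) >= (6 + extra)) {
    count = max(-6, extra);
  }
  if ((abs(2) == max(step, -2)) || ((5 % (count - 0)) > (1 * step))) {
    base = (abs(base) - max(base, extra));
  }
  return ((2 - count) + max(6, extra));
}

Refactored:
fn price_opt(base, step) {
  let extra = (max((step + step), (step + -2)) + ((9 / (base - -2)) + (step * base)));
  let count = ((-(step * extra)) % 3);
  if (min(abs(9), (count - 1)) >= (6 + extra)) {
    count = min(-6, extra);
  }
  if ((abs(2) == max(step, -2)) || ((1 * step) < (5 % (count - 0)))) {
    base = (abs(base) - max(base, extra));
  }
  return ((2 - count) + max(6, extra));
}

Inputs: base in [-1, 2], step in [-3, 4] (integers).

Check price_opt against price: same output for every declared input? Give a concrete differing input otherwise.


These are not equivalent — on base=2, step=-3 the outputs split (14 vs 17).
price: extra = -9; count = 0; (min(abs(9), (count - 1)) >= (6 + extra)) -> true; count = -6; ((abs(2) == max(step, -2)) || ((5 % (count - 0)) > (1 * step))) -> true; base = 0; return 14
price_opt: extra = -9; count = 0; (min(abs(9), (count - 1)) >= (6 + extra)) -> true; count = -9; ((abs(2) == max(step, -2)) || ((1 * step) < (5 % (count - 0)))) -> false; return 17
verdict: not equivalent; witness: base=2, step=-3


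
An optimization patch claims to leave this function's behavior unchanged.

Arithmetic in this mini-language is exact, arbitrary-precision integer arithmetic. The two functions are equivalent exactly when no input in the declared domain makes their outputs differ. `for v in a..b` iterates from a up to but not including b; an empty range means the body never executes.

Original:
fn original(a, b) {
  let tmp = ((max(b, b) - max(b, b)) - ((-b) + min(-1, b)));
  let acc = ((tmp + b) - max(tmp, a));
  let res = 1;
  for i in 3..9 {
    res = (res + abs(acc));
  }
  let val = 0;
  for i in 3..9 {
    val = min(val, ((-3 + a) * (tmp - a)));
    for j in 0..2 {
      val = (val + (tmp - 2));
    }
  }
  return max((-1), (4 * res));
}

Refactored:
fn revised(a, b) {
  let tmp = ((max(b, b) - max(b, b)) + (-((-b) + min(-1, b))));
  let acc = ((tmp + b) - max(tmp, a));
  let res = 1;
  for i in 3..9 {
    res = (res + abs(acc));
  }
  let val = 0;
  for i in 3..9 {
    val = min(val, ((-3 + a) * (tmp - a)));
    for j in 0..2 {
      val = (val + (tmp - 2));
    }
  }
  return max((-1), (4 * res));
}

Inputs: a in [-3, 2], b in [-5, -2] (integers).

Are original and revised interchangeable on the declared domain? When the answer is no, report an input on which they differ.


The two versions differ — the changes include arithmetic usage differs.
One worked example (a=-2, b=-2) — original: tmp becomes 0; next acc becomes -2; next res becomes 1; next at i=3:; next res becomes 3; next at i=4:; next res becomes 5; next at i=5:; next res becomes 7; next at i=6:; next res becomes 9; next at i=7:; next res becomes 11; next at i=8:; next res becomes 13; next val becomes 0; next at i=3:; next val becomes -10; next at j=0:; next val becomes -12; next at j=1:; next val becomes -14; next at i=4:; next val becomes -14; next at j=0:; next val becomes -16; next at j=1:; next val becomes -18; next at i=5:; next val becomes -18; next at j=0:; next val becomes -20; next at j=1:; next val becomes -22; next at i=6:; next val becomes -22; next at j=0:; next val becomes -24; next at j=1:; next val becomes -26; next at i=7:; next val becomes -26; next at j=0:; next val becomes -28; next at j=1:; next val becomes -30; next at i=8:; next val becomes -30; next at j=0:; next val becomes -32; next at j=1:; next val becomes -34; next final value 52; revised: tmp becomes 0; next acc becomes -2; next res becomes 1; next at i=3:; next res becomes 3; next at i=4:; next res becomes 5; next at i=5:; next res becomes 7; next at i=6:; next res becomes 9; next at i=7:; next res becomes 11; next at i=8:; next res becomes 13; next val becomes 0; next at i=3:; next val becomes -10; next at j=0:; next val becomes -12; next at j=1:; next val becomes -14; next at i=4:; next val becomes -14; next at j=0:; next val becomes -16; next at j=1:; next val becomes -18; next at i=5:; next val becomes -18; next at j=0:; next val becomes -20; next at j=1:; next val becomes -22; next at i=6:; next val becomes -22; next at j=0:; next val becomes -24; next at j=1:; next val becomes -26; next at i=7:; next val becomes -26; next at j=0:; next val becomes -28; next at j=1:; next val becomes -30; next at i=8:; next val becomes -30; next at j=0:; next val becomes -32; next at j=1:; next val becomes -34; next final value 52; agreement on 52.
An exhaustive pass over the 24 declared inputs shows identical outputs.
verdict: equivalent


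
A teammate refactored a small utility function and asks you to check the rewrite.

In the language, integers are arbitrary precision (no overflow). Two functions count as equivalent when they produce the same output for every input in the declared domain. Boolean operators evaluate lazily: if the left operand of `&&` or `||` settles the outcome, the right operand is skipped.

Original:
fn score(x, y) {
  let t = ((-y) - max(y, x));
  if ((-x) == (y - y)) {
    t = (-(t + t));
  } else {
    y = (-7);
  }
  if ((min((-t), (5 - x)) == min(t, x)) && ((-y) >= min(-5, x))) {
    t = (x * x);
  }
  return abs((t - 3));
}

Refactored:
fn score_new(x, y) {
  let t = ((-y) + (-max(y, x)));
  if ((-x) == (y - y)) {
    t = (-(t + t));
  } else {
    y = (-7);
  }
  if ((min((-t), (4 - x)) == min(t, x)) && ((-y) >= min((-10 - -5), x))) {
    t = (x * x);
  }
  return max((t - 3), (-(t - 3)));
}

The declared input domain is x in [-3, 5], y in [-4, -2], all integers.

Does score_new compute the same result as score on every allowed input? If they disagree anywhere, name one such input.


Consider the input x=5, y=-4.
score: t := -1 | ((-x) == (y - y)): false | y := -7 | ((min((-t), (5 - x)) == min(t, x)) && ((-y) >= min(-5, x))): false | result 4
score_new: t := -1 | ((-x) == (y - y)): false | y := -7 | ((min((-t), (4 - x)) == min(t, x)) && ((-y) >= min((-10 - -5), x))): true | t := 25 | result 22
4 vs 22 — the two versions disagree here.
verdict: not equivalent; witness: x=5, y=-4


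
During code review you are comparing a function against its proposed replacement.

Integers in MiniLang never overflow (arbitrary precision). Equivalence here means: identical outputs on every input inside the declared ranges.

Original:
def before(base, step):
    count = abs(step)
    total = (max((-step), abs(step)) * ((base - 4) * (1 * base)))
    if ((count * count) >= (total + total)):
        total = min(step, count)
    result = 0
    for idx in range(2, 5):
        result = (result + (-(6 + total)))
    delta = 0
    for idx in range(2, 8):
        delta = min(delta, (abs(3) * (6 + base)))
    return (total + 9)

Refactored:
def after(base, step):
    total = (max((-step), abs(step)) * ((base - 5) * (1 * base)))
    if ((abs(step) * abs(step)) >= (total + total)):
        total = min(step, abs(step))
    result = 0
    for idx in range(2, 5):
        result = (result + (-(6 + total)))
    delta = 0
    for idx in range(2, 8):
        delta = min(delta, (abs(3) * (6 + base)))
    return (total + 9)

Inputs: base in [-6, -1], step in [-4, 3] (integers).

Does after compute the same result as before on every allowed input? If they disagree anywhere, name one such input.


Consider the input base=-6, step=-4.
before: count=4, then total=240, then ((count * count) >= (total + total)) is false, then result=0, then (idx=2), then result=-246, then (idx=3), then result=-492, then (idx=4), then result=-738, then delta=0, then (idx=2), then delta=0, then (idx=3), then delta=0, then (idx=4), then delta=0, then (idx=5), then delta=0, then (idx=6), then delta=0, then (idx=7), then delta=0, then returns 249
after: total=264, then ((abs(step) * abs(step)) >= (total + total)) is false, then result=0, then (idx=2), then result=-270, then (idx=3), then result=-540, then (idx=4), then result=-810, then delta=0, then (idx=2), then delta=0, then (idx=3), then delta=0, then (idx=4), then delta=0, then (idx=5), then delta=0, then (idx=6), then delta=0, then (idx=7), then delta=0, then returns 273
249 vs 273 — the two versions disagree here.
verdict: not equivalent; witness: base=-6, step=-4


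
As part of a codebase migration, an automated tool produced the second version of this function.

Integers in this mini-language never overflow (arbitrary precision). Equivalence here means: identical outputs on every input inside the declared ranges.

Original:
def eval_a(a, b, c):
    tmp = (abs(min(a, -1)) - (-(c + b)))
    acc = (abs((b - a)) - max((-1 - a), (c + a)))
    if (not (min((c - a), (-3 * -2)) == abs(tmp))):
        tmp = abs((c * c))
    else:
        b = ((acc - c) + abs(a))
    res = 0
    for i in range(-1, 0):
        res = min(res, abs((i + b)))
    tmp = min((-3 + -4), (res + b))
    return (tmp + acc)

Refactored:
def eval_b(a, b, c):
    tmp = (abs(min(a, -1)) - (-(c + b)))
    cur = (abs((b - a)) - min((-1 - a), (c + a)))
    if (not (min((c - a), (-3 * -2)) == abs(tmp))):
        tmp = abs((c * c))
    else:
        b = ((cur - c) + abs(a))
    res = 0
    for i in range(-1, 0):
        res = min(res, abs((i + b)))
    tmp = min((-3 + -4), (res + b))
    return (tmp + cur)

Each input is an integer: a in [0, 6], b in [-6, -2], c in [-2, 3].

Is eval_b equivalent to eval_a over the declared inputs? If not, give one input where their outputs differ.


There is a counterexample at a=0, b=-6, c=-2: 0 on one side, 1 on the other.
eval_a: tmp becomes -7; next acc becomes 7; next (not (min((c - a), (-3 * -2)) == abs(tmp))) evaluates to true; next tmp becomes 4; next res becomes 0; next at i=-1:; next res becomes 0; next tmp becomes -7; next final value 0
eval_b: tmp becomes -7; next cur becomes 8; next (not (min((c - a), (-3 * -2)) == abs(tmp))) evaluates to true; next tmp becomes 4; next res becomes 0; next at i=-1:; next res becomes 0; next tmp becomes -7; next final value 1
verdict: not equivalent; witness: a=0, b=-6, c=-2


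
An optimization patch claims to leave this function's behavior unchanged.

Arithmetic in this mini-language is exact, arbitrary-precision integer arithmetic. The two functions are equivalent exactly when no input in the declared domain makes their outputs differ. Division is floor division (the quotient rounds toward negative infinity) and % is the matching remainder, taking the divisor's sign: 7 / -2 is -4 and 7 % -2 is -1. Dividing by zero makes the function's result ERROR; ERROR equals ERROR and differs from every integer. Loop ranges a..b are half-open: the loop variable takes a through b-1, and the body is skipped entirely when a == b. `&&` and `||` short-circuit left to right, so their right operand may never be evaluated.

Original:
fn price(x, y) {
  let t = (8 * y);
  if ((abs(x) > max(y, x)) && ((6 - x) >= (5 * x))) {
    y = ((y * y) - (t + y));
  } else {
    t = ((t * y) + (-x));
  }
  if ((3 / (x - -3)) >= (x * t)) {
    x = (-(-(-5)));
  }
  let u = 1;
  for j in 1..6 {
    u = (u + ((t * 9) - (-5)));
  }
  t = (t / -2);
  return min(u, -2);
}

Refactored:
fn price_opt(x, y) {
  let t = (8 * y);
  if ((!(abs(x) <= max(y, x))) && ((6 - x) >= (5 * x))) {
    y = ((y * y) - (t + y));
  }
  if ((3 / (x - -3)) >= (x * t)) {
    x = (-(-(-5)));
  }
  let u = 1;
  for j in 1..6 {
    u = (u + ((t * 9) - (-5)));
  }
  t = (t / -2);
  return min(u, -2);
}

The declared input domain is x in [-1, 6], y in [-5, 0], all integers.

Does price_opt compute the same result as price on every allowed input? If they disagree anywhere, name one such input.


These are not equivalent — on x=0, y=-5 the outputs split (-2 vs -1774).
price: t=-40, then ((abs(x) > max(y, x)) && ((6 - x) >= (5 * x))) is false, then t=200, then ((3 / (x - -3)) >= (x * t)) is true, then x=-5, then u=1, then (j=1), then u=1806, then (j=2), then u=3611, then (j=3), then u=5416, then (j=4), then u=7221, then (j=5), then u=9026, then t=-100, then returns -2
price_opt: t=-40, then ((!(abs(x) <= max(y, x))) && ((6 - x) >= (5 * x))) is false, then ((3 / (x - -3)) >= (x * t)) is true, then x=-5, then u=1, then (j=1), then u=-354, then (j=2), then u=-709, then (j=3), then u=-1064, then (j=4), then u=-1419, then (j=5), then u=-1774, then t=20, then returns -1774
verdict: not equivalent; witness: x=0, y=-5


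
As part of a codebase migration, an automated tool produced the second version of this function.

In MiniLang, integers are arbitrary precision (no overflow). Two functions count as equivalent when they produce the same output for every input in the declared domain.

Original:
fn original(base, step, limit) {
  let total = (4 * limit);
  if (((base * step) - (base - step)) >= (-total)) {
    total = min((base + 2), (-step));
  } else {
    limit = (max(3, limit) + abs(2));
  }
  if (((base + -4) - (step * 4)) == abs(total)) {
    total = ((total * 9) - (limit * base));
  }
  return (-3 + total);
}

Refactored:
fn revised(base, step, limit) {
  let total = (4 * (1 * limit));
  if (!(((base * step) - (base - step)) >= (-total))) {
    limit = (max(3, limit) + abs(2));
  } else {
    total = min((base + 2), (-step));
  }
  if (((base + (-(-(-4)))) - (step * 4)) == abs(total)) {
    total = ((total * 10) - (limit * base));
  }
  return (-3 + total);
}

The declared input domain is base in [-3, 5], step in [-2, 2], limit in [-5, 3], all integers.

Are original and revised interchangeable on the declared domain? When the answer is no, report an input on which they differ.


Try base=-3, step=-2, limit=-1.
original: total = -4; (((base * step) - (base - step)) >= (-total)) -> true; total = -1; (((base + -4) - (step * 4)) == abs(total)) -> true; total = -12; return -15
revised: total = -4; (!(((base * step) - (base - step)) >= (-total))) -> false; total = -1; (((base + (-(-(-4)))) - (step * 4)) == abs(total)) -> true; total = -13; return -16
-15 != -16, so the rewrite changes behavior.
verdict: not equivalent; witness: base=-3, step=-2, limit=-1


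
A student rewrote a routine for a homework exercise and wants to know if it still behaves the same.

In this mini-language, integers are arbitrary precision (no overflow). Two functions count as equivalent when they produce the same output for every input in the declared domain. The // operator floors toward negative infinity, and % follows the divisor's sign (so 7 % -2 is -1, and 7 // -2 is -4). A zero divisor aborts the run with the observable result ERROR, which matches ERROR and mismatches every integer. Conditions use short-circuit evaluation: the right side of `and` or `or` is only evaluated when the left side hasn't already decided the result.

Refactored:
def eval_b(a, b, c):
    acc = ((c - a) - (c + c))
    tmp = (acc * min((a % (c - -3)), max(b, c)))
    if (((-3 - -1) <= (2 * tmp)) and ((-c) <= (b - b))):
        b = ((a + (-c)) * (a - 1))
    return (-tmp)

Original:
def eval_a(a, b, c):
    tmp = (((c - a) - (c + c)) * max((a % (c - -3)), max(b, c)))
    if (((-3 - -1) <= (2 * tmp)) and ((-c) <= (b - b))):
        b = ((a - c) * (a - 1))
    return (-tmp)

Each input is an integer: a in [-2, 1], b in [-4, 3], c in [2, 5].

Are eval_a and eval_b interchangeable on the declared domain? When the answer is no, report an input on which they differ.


Try a=-2, b=-4, c=3.
eval_a: tmp=-4, then (((-3 - -1) <= (2 * tmp)) and ((-c) <= (b - b))) is false, then returns 4
eval_b: acc=-1, then tmp=-3, then (((-3 - -1) <= (2 * tmp)) and ((-c) <= (b - b))) is false, then returns 3
4 and 3 differ, so these are not the same function on this domain.
verdict: not equivalent; witness: a=-2, b=-4, c=3


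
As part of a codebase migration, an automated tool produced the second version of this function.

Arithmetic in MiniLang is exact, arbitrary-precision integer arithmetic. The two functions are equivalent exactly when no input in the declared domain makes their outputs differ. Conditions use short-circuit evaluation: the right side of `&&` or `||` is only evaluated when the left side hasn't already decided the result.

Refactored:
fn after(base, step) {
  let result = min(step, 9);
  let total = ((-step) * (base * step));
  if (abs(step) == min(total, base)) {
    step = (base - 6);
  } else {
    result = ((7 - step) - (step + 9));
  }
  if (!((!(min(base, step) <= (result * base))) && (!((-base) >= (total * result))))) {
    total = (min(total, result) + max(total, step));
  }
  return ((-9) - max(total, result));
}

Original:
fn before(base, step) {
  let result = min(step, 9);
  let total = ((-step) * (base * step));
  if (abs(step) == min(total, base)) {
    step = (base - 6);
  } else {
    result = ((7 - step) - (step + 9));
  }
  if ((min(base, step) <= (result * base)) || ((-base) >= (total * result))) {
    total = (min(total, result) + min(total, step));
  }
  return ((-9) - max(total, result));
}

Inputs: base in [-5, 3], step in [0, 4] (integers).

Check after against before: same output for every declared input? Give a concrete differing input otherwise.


Consider the input base=-5, step=1.
before: result=1, then total=5, then (abs(step) == min(total, base)) is false, then result=-4, then ((min(base, step) <= (result * base)) || ((-base) >= (total * result))) is true, then total=-3, then returns -6
after: result=1, then total=5, then (abs(step) == min(total, base)) is false, then result=-4, then (!((!(min(base, step) <= (result * base))) && (!((-base) >= (total * result))))) is true, then total=1, then returns -10
-6 vs -10 — the two versions disagree here.
verdict: not equivalent; witness: base=-5, step=1


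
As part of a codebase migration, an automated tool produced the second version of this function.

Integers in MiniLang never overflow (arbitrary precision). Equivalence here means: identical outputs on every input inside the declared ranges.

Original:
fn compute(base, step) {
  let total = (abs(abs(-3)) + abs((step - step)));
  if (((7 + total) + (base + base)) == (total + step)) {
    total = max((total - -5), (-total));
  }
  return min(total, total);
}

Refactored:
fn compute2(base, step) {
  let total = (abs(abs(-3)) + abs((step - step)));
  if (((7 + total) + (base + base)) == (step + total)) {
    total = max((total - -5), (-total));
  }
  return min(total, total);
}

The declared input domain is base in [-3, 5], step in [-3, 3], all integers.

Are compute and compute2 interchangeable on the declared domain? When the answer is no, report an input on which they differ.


Changes here: same computation, different form; the full 63-point sweep finds no disagreement.
verdict: equivalent


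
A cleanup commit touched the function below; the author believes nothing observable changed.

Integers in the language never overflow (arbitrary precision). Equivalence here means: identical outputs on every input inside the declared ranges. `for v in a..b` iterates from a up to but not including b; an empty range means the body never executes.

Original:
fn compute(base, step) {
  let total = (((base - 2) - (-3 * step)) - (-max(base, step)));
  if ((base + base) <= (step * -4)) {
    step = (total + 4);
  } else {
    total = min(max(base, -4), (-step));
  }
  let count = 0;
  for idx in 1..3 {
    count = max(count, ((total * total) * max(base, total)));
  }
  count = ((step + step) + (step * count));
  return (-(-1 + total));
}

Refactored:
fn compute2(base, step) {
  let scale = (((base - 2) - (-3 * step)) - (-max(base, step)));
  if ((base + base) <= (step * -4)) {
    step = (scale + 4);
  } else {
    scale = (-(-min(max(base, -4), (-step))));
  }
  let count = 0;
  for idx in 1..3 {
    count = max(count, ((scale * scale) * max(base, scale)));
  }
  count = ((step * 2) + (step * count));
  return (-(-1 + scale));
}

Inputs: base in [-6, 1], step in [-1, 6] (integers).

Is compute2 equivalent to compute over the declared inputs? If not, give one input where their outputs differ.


This is a faithful refactor — arithmetic usage differs; also local variable names differ; also constant usage differs, but the computed results match everywhere.
As a probe, take base=-6, step=0: compute runs total becomes -8; next ((base + base) <= (step * -4)) evaluates to true; next step becomes -4; next count becomes 0; next at idx=1:; next count becomes 0; next at idx=2:; next count becomes 0; next count becomes -8; next final value 9; compute2 runs scale becomes -8; next ((base + base) <= (step * -4)) evaluates to true; next step becomes -4; next count becomes 0; next at idx=1:; next count becomes 0; next at idx=2:; next count becomes 0; next count becomes -8; next final value 9; both end at 9.
Across all 64 domain points the two functions coincide.
verdict: equivalent


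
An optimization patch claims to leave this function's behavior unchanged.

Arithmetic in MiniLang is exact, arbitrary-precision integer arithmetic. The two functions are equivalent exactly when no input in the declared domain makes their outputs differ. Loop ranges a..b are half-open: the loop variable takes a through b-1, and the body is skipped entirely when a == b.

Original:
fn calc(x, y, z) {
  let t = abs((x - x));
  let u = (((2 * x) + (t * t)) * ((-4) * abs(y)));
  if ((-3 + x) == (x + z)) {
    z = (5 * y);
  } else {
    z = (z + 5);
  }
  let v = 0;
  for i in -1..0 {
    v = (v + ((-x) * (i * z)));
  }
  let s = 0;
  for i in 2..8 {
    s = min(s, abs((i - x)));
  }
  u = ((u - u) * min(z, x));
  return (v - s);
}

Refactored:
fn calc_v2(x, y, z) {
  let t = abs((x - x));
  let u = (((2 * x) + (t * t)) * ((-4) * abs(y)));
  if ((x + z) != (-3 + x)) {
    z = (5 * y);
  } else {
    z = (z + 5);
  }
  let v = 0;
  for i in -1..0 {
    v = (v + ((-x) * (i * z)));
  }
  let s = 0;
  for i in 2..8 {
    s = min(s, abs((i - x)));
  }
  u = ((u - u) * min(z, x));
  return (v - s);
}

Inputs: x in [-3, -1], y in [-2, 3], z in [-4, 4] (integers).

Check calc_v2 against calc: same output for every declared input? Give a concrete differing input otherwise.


Take x=-3, y=-2, z=-4.
calc: t = 0; u = 48; ((-3 + x) == (x + z)) -> false; z = 1; v = 0; [i=-1]; v = -3; s = 0; [i=2]; s = 0; [i=3]; s = 0; [i=4]; s = 0; [i=5]; s = 0; [i=6]; s = 0; [i=7]; s = 0; u = 0; return -3
calc_v2: t = 0; u = 48; ((x + z) != (-3 + x)) -> true; z = -10; v = 0; [i=-1]; v = 30; s = 0; [i=2]; s = 0; [i=3]; s = 0; [i=4]; s = 0; [i=5]; s = 0; [i=6]; s = 0; [i=7]; s = 0; u = 0; return 30
-3 and 30 differ, so these are not the same function on this domain.
verdict: not equivalent; witness: x=-3, y=-2, z=-4


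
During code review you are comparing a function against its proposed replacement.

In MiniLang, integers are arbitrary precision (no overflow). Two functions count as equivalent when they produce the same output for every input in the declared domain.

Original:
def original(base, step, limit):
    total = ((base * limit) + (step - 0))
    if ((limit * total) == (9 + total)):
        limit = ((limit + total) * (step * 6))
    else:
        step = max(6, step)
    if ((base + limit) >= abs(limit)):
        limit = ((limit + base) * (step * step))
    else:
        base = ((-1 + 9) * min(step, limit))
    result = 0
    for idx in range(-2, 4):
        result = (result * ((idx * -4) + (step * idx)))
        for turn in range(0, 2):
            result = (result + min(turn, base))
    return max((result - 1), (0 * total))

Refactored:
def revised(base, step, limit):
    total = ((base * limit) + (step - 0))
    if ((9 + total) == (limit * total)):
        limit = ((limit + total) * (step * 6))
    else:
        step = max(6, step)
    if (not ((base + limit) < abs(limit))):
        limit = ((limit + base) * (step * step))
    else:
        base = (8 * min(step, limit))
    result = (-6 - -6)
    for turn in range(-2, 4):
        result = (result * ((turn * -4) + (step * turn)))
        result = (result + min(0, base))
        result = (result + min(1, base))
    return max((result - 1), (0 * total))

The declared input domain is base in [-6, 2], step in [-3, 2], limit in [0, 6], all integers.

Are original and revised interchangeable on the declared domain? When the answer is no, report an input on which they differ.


Side by side, the visible changes include: arithmetic usage differs; local variable names differ; comparison usage differs; loop structure differs; min/max/abs usage differs; boolean connective usage differs; constant usage differs.
As a probe, take base=-4, step=0, limit=0: original runs total=0, then ((limit * total) == (9 + total)) is false, then step=6, then ((base + limit) >= abs(limit)) is false, then base=0, then result=0, then (idx=-2), then result=0, then (turn=0), then result=0, then (turn=1), then result=0, then (idx=-1), then result=0, then (turn=0), then result=0, then (turn=1), then result=0, then (idx=0), then result=0, then (turn=0), then result=0, then (turn=1), then result=0, then (idx=1), then result=0, then (turn=0), then result=0, then (turn=1), then result=0, then (idx=2), then result=0, then (turn=0), then result=0, then (turn=1), then result=0, then (idx=3), then result=0, then (turn=0), then result=0, then (turn=1), then result=0, then returns 0; revised runs total=0, then ((9 + total) == (limit * total)) is false, then step=6, then (not ((base + limit) < abs(limit))) is false, then base=0, then result=0, then (turn=-2), then result=0, then result=0, then result=0, then (turn=-1), then result=0, then result=0, then result=0, then (turn=0), then result=0, then result=0, then result=0, then (turn=1), then result=0, then result=0, then result=0, then (turn=2), then result=0, then result=0, then result=0, then (turn=3), then result=0, then result=0, then result=0, then returns 0; both end at 0.
Across all 378 domain points the two functions coincide.
verdict: equivalent
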